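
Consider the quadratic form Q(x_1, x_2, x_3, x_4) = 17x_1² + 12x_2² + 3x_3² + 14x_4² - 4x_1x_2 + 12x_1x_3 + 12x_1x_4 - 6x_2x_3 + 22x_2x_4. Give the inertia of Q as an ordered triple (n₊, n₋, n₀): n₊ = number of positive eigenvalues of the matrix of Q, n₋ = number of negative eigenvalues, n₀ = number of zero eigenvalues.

(4, 0, 0)

Write A = [[17, -2, 6, 6], [-2, 12, -3, 11], [6, -3, 3, 0], [6, 11, 0, 14]].
Symmetric row and column elimination reduces A to a congruent diagonal form with pivots 17, 200/17, 87/200, 5/29.
That gives 4 positive pivots.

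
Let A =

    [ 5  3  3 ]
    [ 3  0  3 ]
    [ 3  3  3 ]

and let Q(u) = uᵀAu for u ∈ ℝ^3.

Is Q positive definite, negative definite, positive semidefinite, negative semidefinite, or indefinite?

Applying the same elementary operations to the rows and columns of A produces a congruent diagonal matrix with entries 5, -9/5, 2.
So there are 2 positive, 1 negative pivots.
Hence Q is indefinite.

indefinite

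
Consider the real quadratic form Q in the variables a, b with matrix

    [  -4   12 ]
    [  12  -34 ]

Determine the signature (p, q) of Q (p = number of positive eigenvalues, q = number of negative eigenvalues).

(1, 1)

Row-reducing A symmetrically gives the diagonal entries -4, 2.
Counting signs: 1 positive, 1 negative.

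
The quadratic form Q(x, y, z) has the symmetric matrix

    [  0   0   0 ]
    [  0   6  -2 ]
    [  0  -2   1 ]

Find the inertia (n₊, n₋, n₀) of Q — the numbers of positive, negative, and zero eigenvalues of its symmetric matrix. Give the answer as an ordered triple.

(2, 0, 1)

Applying the same elementary operations to the rows and columns of A produces a congruent diagonal matrix with entries 0, 6, 1/3.
Counting signs: 2 positive, 1 zero.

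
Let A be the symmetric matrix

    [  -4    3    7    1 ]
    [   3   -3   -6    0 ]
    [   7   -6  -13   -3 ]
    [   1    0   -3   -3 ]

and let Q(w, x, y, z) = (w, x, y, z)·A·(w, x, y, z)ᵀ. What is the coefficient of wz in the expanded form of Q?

The coefficient of wz is A[1,4] + A[4,1] = 2·1 = 2.

2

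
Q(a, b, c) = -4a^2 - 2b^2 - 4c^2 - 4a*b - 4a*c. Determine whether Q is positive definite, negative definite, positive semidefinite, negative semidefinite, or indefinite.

negative definite

The symmetric matrix of Q is A = [[-4, -2, -2], [-2, -2, 0], [-2, 0, -4]].
Leading principal minors: Δ_1 = -4, Δ_2 = 4, Δ_3 = -8.
The signs alternate starting with Δ_1 < 0, so by Sylvester's criterion Q is negative definite.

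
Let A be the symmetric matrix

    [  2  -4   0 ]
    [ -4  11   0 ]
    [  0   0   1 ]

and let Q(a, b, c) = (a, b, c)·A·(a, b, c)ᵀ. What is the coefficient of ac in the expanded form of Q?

The coefficient of ac is A[1,3] + A[3,1] = 2·0 = 0.

0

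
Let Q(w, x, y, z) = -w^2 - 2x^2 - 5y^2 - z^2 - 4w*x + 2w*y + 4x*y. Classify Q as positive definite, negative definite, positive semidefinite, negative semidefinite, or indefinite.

indefinite

The symmetric matrix is A = [[-1, -2, 1, 0], [-2, -2, 2, 0], [1, 2, -5, 0], [0, 0, 0, -1]].
Congruent diagonalization of A (simultaneous row and column reduction) yields pivots -1, 2, -4, -1.
Counting signs: 1 positive, 3 negative.
Hence Q is indefinite.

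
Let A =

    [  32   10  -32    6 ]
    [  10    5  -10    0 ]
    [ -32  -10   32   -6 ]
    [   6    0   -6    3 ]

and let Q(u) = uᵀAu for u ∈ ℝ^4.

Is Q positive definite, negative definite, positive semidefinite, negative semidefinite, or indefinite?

positive semidefinite

Row-reducing A symmetrically gives the diagonal entries 32, 15/8, 0, 0.
Counting signs: 2 positive, 2 zero.
Hence Q is positive semidefinite.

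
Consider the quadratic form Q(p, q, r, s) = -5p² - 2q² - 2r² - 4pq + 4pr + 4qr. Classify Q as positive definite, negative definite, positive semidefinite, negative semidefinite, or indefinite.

negative semidefinite

The associated matrix is A = [[-5, -2, 2, 0], [-2, -2, 2, 0], [2, 2, -2, 0], [0, 0, 0, 0]].
Symmetric row and column elimination reduces A to a congruent diagonal form with pivots -5, -6/5, 0, 0.
Counting signs: 2 negative, 2 zero.
Hence Q is negative semidefinite.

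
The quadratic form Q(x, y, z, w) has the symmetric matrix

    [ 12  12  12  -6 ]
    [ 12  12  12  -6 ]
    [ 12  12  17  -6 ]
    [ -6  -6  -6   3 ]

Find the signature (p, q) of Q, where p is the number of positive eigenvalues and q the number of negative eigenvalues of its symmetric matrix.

Row-reducing A symmetrically gives the diagonal entries 12, 0, 5, 0.
That gives 2 positive, 2 zero pivots.

(2, 0)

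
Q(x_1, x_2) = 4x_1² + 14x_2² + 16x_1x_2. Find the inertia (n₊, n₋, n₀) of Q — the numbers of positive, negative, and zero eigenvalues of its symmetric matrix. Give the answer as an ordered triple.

(1, 1, 0)

The symmetric matrix is A = [[4, 8], [8, 14]].
Congruent diagonalization of A (simultaneous row and column reduction) yields pivots 4, -2.
Counting signs: 1 positive, 1 negative.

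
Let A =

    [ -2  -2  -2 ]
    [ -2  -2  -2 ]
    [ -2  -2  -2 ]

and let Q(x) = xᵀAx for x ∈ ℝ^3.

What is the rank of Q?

Applying the same elementary operations to the rows and columns of A produces a congruent diagonal matrix with entries -2, 0, 0.
So there are 1 negative, 2 zero pivots.
The rank is the number of nonzero pivots: 1.

1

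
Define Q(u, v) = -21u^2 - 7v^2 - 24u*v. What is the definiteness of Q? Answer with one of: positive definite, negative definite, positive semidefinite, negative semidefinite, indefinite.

negative definite

The symmetric matrix of Q is A = [[-21, -12], [-12, -7]].
Leading principal minors: Δ_1 = -21, Δ_2 = 3.
The signs alternate starting with Δ_1 < 0, so by Sylvester's criterion Q is negative definite.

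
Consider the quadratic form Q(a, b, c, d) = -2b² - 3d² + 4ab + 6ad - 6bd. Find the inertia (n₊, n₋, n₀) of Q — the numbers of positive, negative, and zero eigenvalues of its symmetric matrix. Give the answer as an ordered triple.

The symmetric matrix is A = [[0, 2, 0, 3], [2, -2, 0, -3], [0, 0, 0, 0], [3, -3, 0, -3]].
By Sylvester's law of inertia any congruent diagonalization of A has 2 positive, 1 negative and 1 zero entries.

(2, 1, 1)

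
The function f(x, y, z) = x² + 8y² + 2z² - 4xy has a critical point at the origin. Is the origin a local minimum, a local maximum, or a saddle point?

The Hessian at the origin is H = [[2, -4, 0], [-4, 16, 0], [0, 0, 4]].
Row-reducing H symmetrically gives the diagonal entries 2, 8, 4.
Counting signs: 3 positive.
H is positive definite, so the origin is a strict local minimum.

local minimum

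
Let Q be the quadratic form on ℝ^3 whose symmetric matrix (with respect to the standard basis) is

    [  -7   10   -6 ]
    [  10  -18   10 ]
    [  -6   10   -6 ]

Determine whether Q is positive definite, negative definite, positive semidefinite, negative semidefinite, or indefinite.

Row-reducing A symmetrically gives the diagonal entries -7, -26/7, -4/13.
So there are 3 negative pivots.
Hence Q is negative definite.

negative definite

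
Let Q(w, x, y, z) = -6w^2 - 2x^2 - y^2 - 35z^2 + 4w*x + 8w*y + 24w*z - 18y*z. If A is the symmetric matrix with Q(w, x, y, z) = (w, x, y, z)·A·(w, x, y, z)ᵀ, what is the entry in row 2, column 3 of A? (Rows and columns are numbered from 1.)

0

The coefficient of x·y in Q is 0. For a symmetric A this equals A[2,3] + A[3,2] = 2·A[2,3].
So A[2,3] = 0/2 = 0.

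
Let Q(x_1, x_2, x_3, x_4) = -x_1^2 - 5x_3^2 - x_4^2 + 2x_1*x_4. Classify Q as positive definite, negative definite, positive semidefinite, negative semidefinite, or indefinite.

Write A = [[-1, 0, 0, 1], [0, 0, 0, 0], [0, 0, -5, 0], [1, 0, 0, -1]].
Congruent diagonalization of A (simultaneous row and column reduction) yields pivots -1, 0, -5, 0.
That gives 2 negative, 2 zero pivots.
Hence Q is negative semidefinite.

negative semidefinite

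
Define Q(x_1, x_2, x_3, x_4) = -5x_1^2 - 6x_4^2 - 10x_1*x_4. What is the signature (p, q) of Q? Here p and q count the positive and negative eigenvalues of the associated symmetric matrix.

(0, 2)

Write A = [[-5, 0, 0, -5], [0, 0, 0, 0], [0, 0, 0, 0], [-5, 0, 0, -6]].
Row-reducing A symmetrically gives the diagonal entries -5, 0, 0, -1.
Counting signs: 2 negative, 2 zero.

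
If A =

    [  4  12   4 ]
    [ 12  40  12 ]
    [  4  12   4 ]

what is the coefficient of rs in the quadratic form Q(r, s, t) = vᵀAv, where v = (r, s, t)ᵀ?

24

The coefficient of rs is A[1,2] + A[2,1] = 2·12 = 24.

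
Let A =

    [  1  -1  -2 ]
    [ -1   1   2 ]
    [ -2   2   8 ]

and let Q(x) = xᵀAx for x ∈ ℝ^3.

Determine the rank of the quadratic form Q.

2

Applying the same elementary operations to the rows and columns of A produces a congruent diagonal matrix with entries 1, 0, 4.
That gives 2 positive, 1 zero pivots.
The rank is the number of nonzero pivots: 2.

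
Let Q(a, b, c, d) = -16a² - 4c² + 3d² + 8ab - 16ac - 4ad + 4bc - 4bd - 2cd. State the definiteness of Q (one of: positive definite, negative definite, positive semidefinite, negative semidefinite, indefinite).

The associated matrix is A = [[-16, 4, -8, -2], [4, 0, 2, -2], [-8, 2, -4, -1], [-2, -2, -1, 3]].
Row-reducing A symmetrically gives the diagonal entries -16, 1, 0, -3.
That gives 1 positive, 2 negative, 1 zero pivots.
Hence Q is indefinite.

indefinite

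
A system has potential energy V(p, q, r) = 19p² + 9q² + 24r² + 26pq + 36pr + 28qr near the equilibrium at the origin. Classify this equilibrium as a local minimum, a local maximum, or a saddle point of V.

The Hessian at the origin is H = [[38, 26, 36], [26, 18, 28], [36, 28, 48]].
Symmetric row and column elimination reduces H to a congruent diagonal form with pivots 38, 4/19, -40.
That gives 2 positive, 1 negative pivots.
H is indefinite, so the origin is a saddle point.

saddle point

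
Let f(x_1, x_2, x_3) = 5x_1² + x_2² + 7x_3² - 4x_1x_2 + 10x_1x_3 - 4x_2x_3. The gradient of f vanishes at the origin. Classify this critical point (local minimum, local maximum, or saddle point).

The Hessian at the origin is H = [[10, -4, 10], [-4, 2, -4], [10, -4, 14]].
Congruent diagonalization of H (simultaneous row and column reduction) yields pivots 10, 2/5, 4.
That gives 3 positive pivots.
H is positive definite, so the origin is a strict local minimum.

local minimum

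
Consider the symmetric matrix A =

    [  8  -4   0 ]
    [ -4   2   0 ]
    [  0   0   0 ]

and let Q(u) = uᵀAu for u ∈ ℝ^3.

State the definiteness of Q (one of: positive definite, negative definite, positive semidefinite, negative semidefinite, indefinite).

positive semidefinite

Symmetric row and column elimination reduces A to a congruent diagonal form with pivots 8, 0, 0.
That gives 1 positive, 2 zero pivots.
Hence Q is positive semidefinite.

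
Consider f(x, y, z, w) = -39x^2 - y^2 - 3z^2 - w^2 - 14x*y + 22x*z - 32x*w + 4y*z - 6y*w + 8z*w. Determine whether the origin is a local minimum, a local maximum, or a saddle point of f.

saddle point

The Hessian at the origin is H = [[-78, -14, 22, -32], [-14, -2, 4, -6], [22, 4, -6, 8], [-32, -6, 8, -2]].
Symmetric row and column elimination reduces H to a congruent diagonal form with pivots -78, 20/39, 1/5, 6.
So there are 3 positive, 1 negative pivots.
H is indefinite, so the origin is a saddle point.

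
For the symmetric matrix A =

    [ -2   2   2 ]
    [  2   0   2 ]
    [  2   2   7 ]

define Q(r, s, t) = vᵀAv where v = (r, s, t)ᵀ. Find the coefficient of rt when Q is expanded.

4

The coefficient of rt is A[1,3] + A[3,1] = 2·2 = 4.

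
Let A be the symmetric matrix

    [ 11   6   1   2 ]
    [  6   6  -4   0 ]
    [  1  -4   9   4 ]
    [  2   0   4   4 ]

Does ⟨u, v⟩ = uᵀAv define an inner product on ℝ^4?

Symmetric row and column elimination reduces A to a congruent diagonal form with pivots 11, 30/11, 4/3, 1/5.
That gives 4 positive pivots.
Hence Q is positive definite.
⟨·,·⟩ is an inner product exactly when A is positive definite.

yes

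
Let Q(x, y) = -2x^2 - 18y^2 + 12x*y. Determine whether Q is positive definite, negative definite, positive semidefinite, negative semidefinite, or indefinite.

The symmetric matrix of Q is [[-2, 6], [6, -18]].
For the 2×2 matrix [[-2, 6], [6, -18]]: det = -2·-18 − (6)² = 0, trace = -20.
det = 0 so one eigenvalue is zero; the form is semidefinite with the sign of the trace.

negative semidefinite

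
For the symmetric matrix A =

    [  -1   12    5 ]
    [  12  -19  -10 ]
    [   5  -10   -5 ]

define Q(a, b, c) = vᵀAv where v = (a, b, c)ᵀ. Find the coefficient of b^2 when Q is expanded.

The coefficient of b^2 is the diagonal entry A[2,2] = -19.

-19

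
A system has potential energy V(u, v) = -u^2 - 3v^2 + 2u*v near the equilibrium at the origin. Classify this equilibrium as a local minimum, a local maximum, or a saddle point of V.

The Hessian at the origin is H = [[-2, 2], [2, -6]].
det H = -2·-6 − (2)² = 8 > 0 and H[1,1] = -2 < 0, so H is negative definite.
Therefore the origin is a local maximum.

local maximum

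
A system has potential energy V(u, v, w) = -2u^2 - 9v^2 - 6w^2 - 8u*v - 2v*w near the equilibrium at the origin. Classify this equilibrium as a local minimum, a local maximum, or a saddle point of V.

The Hessian at the origin is H = [[-4, -8, 0], [-8, -18, -2], [0, -2, -12]].
An LDLᵀ factorisation of H has diagonal entries -4, -2, -10.
So there are 3 negative pivots.
H is negative definite, so the origin is a strict local maximum.

local maximum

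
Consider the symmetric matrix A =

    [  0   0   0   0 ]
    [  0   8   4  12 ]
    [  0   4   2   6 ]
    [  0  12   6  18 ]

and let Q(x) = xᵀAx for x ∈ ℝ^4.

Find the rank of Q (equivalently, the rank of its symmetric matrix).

Row-reducing A symmetrically gives the diagonal entries 0, 8, 0, 0.
Counting signs: 1 positive, 3 zero.
The rank is the number of nonzero pivots: 1.

1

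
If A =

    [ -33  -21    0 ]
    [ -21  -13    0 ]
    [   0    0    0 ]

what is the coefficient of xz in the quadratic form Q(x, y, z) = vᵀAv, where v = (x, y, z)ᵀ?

The coefficient of xz is A[1,3] + A[3,1] = 2·0 = 0.

0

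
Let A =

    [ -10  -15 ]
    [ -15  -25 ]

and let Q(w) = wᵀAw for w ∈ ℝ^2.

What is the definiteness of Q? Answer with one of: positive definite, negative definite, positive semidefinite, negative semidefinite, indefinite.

negative definite

An LDLᵀ factorisation of A has diagonal entries -10, -5/2.
That gives 2 negative pivots.
Hence Q is negative definite.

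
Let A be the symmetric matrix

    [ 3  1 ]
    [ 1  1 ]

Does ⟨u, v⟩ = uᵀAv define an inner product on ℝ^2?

yes

Leading principal minors: Δ_1 = 3, Δ_2 = 2.
All leading principal minors are positive, so by Sylvester's criterion Q is positive definite.
⟨·,·⟩ is an inner product exactly when A is positive definite.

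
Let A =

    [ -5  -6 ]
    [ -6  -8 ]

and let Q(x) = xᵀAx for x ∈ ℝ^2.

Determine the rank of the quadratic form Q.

2

Row-reducing A symmetrically gives the diagonal entries -5, -4/5.
That gives 2 negative pivots.
The rank is the number of nonzero pivots: 2.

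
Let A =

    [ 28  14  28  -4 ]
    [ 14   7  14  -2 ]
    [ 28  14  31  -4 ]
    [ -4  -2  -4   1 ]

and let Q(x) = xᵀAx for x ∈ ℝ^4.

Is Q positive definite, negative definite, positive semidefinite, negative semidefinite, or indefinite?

Row-reducing A symmetrically gives the diagonal entries 28, 0, 3, 3/7.
That gives 3 positive, 1 zero pivots.
Hence Q is positive semidefinite.

positive semidefinite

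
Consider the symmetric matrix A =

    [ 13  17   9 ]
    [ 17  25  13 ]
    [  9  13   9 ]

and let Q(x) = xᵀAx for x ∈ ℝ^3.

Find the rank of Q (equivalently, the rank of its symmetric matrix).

Row-reducing A symmetrically gives the diagonal entries 13, 36/13, 20/9.
Counting signs: 3 positive.
The rank is the number of nonzero pivots: 3.

3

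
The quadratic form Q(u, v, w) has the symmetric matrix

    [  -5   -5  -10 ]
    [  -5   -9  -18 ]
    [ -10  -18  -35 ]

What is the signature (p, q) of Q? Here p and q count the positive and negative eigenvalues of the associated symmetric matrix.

(1, 2)

Congruent diagonalization of A (simultaneous row and column reduction) yields pivots -5, -4, 1.
That gives 1 positive, 2 negative pivots.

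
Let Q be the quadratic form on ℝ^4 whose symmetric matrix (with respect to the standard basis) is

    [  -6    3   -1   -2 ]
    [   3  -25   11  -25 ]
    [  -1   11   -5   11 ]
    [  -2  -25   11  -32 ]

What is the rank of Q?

Applying the same elementary operations to the rows and columns of A produces a congruent diagonal matrix with entries -6, -47/2, -20/141, -2.
That gives 4 negative pivots.
The rank is the number of nonzero pivots: 4.

4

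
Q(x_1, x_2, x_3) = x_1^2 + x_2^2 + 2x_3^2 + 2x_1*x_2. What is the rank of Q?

2

Write A = [[1, 1, 0], [1, 1, 0], [0, 0, 2]].
Row-reducing A symmetrically gives the diagonal entries 1, 0, 2.
That gives 2 positive, 1 zero pivots.
The rank is the number of nonzero pivots: 2.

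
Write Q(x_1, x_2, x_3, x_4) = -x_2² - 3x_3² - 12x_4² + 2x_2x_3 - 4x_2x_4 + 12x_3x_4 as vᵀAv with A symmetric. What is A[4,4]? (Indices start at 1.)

The coefficient of x_4² in Q is -12, and that is exactly A[4,4].

-12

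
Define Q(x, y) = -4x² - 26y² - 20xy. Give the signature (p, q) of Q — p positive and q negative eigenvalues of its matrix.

The associated matrix is A = [[-4, -10], [-10, -26]].
An LDLᵀ factorisation of A has diagonal entries -4, -1.
So there are 2 negative pivots.

(0, 2)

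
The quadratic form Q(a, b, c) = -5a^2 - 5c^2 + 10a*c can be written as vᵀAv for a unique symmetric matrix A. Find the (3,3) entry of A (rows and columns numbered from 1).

The coefficient of c^2 in Q is -5, and that is exactly A[3,3].

-5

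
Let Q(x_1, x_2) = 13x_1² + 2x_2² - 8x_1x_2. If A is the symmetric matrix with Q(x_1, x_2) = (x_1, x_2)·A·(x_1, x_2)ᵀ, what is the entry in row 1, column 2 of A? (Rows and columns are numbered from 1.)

The coefficient of x_1·x_2 in Q is -8. For a symmetric A this equals A[1,2] + A[2,1] = 2·A[1,2].
So A[1,2] = -8/2 = -4.

-4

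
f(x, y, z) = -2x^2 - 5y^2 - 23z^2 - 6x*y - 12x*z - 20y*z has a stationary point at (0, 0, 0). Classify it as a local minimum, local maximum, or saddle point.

The Hessian at the origin is H = [[-4, -6, -12], [-6, -10, -20], [-12, -20, -46]].
Applying the same elementary operations to the rows and columns of H produces a congruent diagonal matrix with entries -4, -1, -6.
So there are 3 negative pivots.
H is negative definite, so the origin is a strict local maximum.

local maximum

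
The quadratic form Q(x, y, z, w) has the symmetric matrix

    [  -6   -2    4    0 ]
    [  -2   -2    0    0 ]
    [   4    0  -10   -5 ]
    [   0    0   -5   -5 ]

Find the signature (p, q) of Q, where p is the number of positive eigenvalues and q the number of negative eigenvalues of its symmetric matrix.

An LDLᵀ factorisation of A has diagonal entries -6, -4/3, -6, -5/6.
So there are 4 negative pivots.

(0, 4)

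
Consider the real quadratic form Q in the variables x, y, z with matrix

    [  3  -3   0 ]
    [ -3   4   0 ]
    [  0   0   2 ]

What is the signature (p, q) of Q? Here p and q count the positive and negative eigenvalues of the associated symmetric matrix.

(3, 0)

Congruent diagonalization of A (simultaneous row and column reduction) yields pivots 3, 1, 2.
Counting signs: 3 positive.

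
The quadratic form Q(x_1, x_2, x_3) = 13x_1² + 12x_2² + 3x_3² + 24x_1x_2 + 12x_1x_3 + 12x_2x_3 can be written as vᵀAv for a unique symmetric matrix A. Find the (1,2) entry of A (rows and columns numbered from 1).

12

The coefficient of x_1·x_2 in Q is 24. For a symmetric A this equals A[1,2] + A[2,1] = 2·A[1,2].
So A[1,2] = 24/2 = 12.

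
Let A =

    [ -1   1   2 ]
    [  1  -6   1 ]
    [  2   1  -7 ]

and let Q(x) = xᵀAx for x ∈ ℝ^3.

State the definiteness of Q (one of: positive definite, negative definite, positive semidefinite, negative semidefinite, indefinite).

Leading principal minors: Δ_1 = -1, Δ_2 = 5, Δ_3 = -6.
The signs alternate starting with Δ_1 < 0, so by Sylvester's criterion Q is negative definite.

negative definite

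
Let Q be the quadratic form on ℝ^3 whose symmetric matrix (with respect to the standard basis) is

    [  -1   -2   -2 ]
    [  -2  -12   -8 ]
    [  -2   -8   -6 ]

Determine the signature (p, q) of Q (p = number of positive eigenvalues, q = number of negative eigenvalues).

Symmetric row and column elimination reduces A to a congruent diagonal form with pivots -1, -8, 0.
So there are 2 negative, 1 zero pivots.

(0, 2)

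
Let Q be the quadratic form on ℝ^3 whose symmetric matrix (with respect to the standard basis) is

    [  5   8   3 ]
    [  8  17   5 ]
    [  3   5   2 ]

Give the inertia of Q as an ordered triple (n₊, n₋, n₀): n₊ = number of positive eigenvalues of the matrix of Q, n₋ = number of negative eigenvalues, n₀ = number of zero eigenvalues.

(3, 0, 0)

Symmetric row and column elimination reduces A to a congruent diagonal form with pivots 5, 21/5, 4/21.
That gives 3 positive pivots.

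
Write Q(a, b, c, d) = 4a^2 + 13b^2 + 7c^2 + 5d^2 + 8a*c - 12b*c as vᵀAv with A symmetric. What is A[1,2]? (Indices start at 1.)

0

The coefficient of a·b in Q is 0. For a symmetric A this equals A[1,2] + A[2,1] = 2·A[1,2].
So A[1,2] = 0/2 = 0.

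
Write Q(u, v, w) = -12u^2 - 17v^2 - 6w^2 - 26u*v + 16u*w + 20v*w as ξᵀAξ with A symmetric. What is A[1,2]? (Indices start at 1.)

The coefficient of u·v in Q is -26. For a symmetric A this equals A[1,2] + A[2,1] = 2·A[1,2].
So A[1,2] = -26/2 = -13.

-13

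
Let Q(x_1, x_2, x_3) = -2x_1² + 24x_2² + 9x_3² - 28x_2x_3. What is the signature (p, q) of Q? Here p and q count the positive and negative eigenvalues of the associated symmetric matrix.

(2, 1)

The symmetric matrix is A = [[-2, 0, 0], [0, 24, -14], [0, -14, 9]].
Symmetric row and column elimination reduces A to a congruent diagonal form with pivots -2, 24, 5/6.
That gives 2 positive, 1 negative pivots.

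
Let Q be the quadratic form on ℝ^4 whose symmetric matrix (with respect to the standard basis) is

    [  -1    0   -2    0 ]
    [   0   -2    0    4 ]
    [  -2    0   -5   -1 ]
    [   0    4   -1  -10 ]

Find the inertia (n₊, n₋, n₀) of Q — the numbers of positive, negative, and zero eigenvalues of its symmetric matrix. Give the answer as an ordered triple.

(0, 4, 0)

An LDLᵀ factorisation of A has diagonal entries -1, -2, -1, -1.
So there are 4 negative pivots.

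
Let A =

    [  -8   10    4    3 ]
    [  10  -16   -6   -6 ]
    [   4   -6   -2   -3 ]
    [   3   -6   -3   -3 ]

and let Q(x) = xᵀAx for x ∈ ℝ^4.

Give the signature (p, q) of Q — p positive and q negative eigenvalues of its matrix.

Row-reducing A symmetrically gives the diagonal entries -8, -7/2, 2/7, -3.
That gives 1 positive, 3 negative pivots.

(1, 3)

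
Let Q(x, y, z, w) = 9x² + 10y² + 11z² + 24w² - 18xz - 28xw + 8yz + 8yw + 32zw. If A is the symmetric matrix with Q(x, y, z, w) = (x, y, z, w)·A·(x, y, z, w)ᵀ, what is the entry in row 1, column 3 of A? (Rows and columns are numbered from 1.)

-9

The coefficient of x·z in Q is -18. For a symmetric A this equals A[1,3] + A[3,1] = 2·A[1,3].
So A[1,3] = -18/2 = -9.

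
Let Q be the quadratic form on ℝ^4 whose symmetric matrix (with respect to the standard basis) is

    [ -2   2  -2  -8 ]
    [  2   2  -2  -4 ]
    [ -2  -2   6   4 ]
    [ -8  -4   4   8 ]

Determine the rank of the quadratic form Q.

Congruent diagonalization of A (simultaneous row and column reduction) yields pivots -2, 4, 4, 4.
That gives 3 positive, 1 negative pivots.
The rank is the number of nonzero pivots: 4.

4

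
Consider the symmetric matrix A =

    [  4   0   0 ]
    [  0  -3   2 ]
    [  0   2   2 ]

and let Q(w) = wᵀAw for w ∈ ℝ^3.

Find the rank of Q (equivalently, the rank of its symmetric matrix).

3

An LDLᵀ factorisation of A has diagonal entries 4, -3, 10/3.
That gives 2 positive, 1 negative pivots.
The rank is the number of nonzero pivots: 3.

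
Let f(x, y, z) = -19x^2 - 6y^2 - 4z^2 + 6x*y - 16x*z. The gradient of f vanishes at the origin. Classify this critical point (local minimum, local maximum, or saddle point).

local maximum

The Hessian at the origin is H = [[-38, 6, -16], [6, -12, 0], [-16, 0, -8]].
Congruent diagonalization of H (simultaneous row and column reduction) yields pivots -38, -210/19, -24/35.
Counting signs: 3 negative.
H is negative definite, so the origin is a strict local maximum.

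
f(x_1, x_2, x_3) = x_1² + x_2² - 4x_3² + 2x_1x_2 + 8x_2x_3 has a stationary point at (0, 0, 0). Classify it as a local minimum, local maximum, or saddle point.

saddle point

The Hessian at the origin is H = [[2, 2, 0], [2, 2, 8], [0, 8, -8]].
H is indefinite, so the origin is a saddle point.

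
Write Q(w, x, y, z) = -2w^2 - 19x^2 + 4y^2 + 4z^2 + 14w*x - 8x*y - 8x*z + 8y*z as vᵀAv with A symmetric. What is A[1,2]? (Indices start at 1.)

The coefficient of w·x in Q is 14. For a symmetric A this equals A[1,2] + A[2,1] = 2·A[1,2].
So A[1,2] = 14/2 = 7.

7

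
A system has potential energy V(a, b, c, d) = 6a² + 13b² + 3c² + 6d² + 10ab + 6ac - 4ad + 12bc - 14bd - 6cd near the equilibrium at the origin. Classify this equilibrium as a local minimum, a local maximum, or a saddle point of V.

The Hessian at the origin is H = [[12, 10, 6, -4], [10, 26, 12, -14], [6, 12, 6, -6], [-4, -14, -6, 12]].
Congruent diagonalization of H (simultaneous row and column reduction) yields pivots 12, 53/3, 12/53, 4.
Counting signs: 4 positive.
H is positive definite, so the origin is a strict local minimum.

local minimum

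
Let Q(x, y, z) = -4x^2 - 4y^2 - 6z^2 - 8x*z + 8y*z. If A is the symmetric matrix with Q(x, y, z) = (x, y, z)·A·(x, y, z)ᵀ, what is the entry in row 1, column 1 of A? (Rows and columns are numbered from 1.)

-4

The coefficient of x^2 in Q is -4, and that is exactly A[1,1].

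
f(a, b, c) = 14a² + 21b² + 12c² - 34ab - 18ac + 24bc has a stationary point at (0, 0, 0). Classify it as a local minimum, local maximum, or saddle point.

The Hessian at the origin is H = [[28, -34, -18], [-34, 42, 24], [-18, 24, 24]].
Congruent diagonalization of H (simultaneous row and column reduction) yields pivots 28, 5/7, 6.
So there are 3 positive pivots.
H is positive definite, so the origin is a strict local minimum.

local minimum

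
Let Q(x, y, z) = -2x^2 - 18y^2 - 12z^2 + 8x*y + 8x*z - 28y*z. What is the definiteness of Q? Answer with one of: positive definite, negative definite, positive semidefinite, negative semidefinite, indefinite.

The symmetric matrix of Q is A = [[-2, 4, 4], [4, -18, -14], [4, -14, -12]].
Leading principal minors: Δ_1 = -2, Δ_2 = 20, Δ_3 = -8.
The signs alternate starting with Δ_1 < 0, so by Sylvester's criterion Q is negative definite.

negative definite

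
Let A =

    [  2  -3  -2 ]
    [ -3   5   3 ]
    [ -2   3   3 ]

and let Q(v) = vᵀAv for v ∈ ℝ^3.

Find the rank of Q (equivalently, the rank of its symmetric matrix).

3

Symmetric row and column elimination reduces A to a congruent diagonal form with pivots 2, 1/2, 1.
Counting signs: 3 positive.
The rank is the number of nonzero pivots: 3.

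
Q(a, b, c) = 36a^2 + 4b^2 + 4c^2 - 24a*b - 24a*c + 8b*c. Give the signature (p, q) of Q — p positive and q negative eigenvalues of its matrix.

(1, 0)

Write A = [[36, -12, -12], [-12, 4, 4], [-12, 4, 4]].
Applying the same elementary operations to the rows and columns of A produces a congruent diagonal matrix with entries 36, 0, 0.
Counting signs: 1 positive, 2 zero.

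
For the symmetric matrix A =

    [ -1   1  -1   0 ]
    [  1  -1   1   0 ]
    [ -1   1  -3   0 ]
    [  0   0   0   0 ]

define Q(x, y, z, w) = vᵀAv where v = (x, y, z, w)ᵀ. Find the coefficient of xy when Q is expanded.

2

The coefficient of xy is A[1,2] + A[2,1] = 2·1 = 2.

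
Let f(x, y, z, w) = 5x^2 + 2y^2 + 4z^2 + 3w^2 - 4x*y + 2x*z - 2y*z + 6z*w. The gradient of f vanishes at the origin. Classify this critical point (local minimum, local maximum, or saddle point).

local minimum

The Hessian at the origin is H = [[10, -4, 2, 0], [-4, 4, -2, 0], [2, -2, 8, 6], [0, 0, 6, 6]].
Congruent diagonalization of H (simultaneous row and column reduction) yields pivots 10, 12/5, 7, 6/7.
So there are 4 positive pivots.
H is positive definite, so the origin is a strict local minimum.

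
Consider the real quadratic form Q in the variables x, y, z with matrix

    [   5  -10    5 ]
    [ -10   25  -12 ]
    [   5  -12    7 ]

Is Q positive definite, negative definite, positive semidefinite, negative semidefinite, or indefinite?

Symmetric row and column elimination reduces A to a congruent diagonal form with pivots 5, 5, 6/5.
That gives 3 positive pivots.
Hence Q is positive definite.

positive definite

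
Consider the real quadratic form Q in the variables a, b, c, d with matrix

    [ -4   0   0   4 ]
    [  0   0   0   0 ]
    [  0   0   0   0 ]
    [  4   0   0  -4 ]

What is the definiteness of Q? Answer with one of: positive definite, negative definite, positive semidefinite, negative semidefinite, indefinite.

negative semidefinite

Congruent diagonalization of A (simultaneous row and column reduction) yields pivots -4, 0, 0, 0.
Counting signs: 1 negative, 3 zero.
Hence Q is negative semidefinite.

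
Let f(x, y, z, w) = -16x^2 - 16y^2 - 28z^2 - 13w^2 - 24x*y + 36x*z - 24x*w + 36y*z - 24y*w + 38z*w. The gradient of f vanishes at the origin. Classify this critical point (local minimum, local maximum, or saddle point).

The Hessian at the origin is H = [[-32, -24, 36, -24], [-24, -32, 36, -24], [36, 36, -56, 38], [-24, -24, 38, -26]].
Applying the same elementary operations to the rows and columns of H produces a congruent diagonal matrix with entries -32, -14, -68/7, -3/17.
So there are 4 negative pivots.
H is negative definite, so the origin is a strict local maximum.

local maximum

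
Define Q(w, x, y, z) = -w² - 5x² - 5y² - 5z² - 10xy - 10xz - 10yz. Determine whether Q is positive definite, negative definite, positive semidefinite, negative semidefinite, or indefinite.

negative semidefinite

Write A = [[-1, 0, 0, 0], [0, -5, -5, -5], [0, -5, -5, -5], [0, -5, -5, -5]].
Congruent diagonalization of A (simultaneous row and column reduction) yields pivots -1, -5, 0, 0.
Counting signs: 2 negative, 2 zero.
Hence Q is negative semidefinite.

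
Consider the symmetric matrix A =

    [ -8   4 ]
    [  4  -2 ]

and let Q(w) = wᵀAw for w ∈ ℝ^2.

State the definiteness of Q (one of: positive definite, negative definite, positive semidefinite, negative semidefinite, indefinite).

Symmetric row and column elimination reduces A to a congruent diagonal form with pivots -8, 0.
So there are 1 negative, 1 zero pivots.
Hence Q is negative semidefinite.

negative semidefinite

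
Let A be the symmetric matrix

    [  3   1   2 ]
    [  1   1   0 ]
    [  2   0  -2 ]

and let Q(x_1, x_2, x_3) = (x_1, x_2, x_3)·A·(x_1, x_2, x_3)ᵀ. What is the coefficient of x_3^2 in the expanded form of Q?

The coefficient of x_3^2 is the diagonal entry A[3,3] = -2.

-2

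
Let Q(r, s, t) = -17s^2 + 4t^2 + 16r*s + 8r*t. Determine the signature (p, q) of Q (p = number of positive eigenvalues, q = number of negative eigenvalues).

The symmetric matrix is A = [[0, 8, 4], [8, -17, 0], [4, 0, 4]].
By Sylvester's law of inertia any congruent diagonalization of A has 1 positive, 2 negative and 0 zero entries.

(1, 2)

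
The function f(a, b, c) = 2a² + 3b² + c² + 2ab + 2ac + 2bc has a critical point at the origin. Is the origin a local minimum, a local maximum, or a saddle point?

The Hessian at the origin is H = [[4, 2, 2], [2, 6, 2], [2, 2, 2]].
Symmetric row and column elimination reduces H to a congruent diagonal form with pivots 4, 5, 4/5.
So there are 3 positive pivots.
H is positive definite, so the origin is a strict local minimum.

local minimum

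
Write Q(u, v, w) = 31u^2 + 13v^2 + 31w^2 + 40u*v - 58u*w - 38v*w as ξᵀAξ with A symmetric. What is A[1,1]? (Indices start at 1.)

The coefficient of u^2 in Q is 31, and that is exactly A[1,1].

31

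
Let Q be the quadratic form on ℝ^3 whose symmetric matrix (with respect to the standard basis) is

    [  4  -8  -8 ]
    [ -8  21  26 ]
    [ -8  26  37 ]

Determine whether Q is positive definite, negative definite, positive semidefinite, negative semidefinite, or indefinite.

positive definite

Row-reducing A symmetrically gives the diagonal entries 4, 5, 1.
Counting signs: 3 positive.
Hence Q is positive definite.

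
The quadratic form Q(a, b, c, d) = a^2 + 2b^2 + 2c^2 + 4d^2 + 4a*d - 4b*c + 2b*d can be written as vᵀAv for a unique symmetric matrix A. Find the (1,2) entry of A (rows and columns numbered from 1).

The coefficient of a·b in Q is 0. For a symmetric A this equals A[1,2] + A[2,1] = 2·A[1,2].
So A[1,2] = 0/2 = 0.

0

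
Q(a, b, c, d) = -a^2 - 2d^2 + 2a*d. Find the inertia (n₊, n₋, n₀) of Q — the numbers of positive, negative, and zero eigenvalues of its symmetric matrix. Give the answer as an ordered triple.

(0, 2, 2)

The symmetric matrix is A = [[-1, 0, 0, 1], [0, 0, 0, 0], [0, 0, 0, 0], [1, 0, 0, -2]].
Row-reducing A symmetrically gives the diagonal entries -1, 0, 0, -1.
That gives 2 negative, 2 zero pivots.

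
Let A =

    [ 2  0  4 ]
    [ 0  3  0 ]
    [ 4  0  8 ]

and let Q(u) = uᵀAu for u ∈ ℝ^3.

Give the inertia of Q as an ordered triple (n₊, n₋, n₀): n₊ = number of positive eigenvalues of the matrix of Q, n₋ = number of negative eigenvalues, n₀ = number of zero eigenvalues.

(2, 0, 1)

Congruent diagonalization of A (simultaneous row and column reduction) yields pivots 2, 3, 0.
That gives 2 positive, 1 zero pivots.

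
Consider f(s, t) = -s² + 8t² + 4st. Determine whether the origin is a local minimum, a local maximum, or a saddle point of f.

saddle point

The Hessian at the origin is H = [[-2, 4], [4, 16]].
det H = -2·16 − (4)² = -48 < 0, so H is indefinite.
Therefore the origin is a saddle point.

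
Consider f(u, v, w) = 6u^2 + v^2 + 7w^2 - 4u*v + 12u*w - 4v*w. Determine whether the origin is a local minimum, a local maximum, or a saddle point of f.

The Hessian at the origin is H = [[12, -4, 12], [-4, 2, -4], [12, -4, 14]].
Congruent diagonalization of H (simultaneous row and column reduction) yields pivots 12, 2/3, 2.
That gives 3 positive pivots.
H is positive definite, so the origin is a strict local minimum.

local minimum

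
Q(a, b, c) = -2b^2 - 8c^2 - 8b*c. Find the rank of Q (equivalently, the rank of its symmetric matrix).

1

Write A = [[0, 0, 0], [0, -2, -4], [0, -4, -8]].
Congruent diagonalization of A (simultaneous row and column reduction) yields pivots 0, -2, 0.
Counting signs: 1 negative, 2 zero.
The rank is the number of nonzero pivots: 1.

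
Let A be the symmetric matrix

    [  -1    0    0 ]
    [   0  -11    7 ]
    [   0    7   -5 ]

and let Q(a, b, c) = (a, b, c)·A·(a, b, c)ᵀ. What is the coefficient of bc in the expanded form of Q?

The coefficient of bc is A[2,3] + A[3,2] = 2·7 = 14.

14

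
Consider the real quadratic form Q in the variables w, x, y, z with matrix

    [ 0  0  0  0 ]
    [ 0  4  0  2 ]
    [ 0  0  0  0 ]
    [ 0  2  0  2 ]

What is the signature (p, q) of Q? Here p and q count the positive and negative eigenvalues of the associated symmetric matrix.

Row-reducing A symmetrically gives the diagonal entries 0, 4, 0, 1.
So there are 2 positive, 2 zero pivots.

(2, 0)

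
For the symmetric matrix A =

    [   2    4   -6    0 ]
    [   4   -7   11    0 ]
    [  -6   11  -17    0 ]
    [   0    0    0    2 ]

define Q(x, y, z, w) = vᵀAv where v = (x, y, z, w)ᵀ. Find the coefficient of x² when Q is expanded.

The coefficient of x² is the diagonal entry A[1,1] = 2.

2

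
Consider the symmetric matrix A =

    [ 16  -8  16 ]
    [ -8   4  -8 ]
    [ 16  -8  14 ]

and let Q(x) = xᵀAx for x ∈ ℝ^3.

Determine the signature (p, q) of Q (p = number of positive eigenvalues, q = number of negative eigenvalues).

Applying the same elementary operations to the rows and columns of A produces a congruent diagonal matrix with entries 16, 0, -2.
That gives 1 positive, 1 negative, 1 zero pivots.

(1, 1)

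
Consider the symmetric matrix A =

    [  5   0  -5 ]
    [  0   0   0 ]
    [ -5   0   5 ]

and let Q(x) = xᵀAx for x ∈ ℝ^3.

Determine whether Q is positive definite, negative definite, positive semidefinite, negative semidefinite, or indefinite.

Congruent diagonalization of A (simultaneous row and column reduction) yields pivots 5, 0, 0.
Counting signs: 1 positive, 2 zero.
Hence Q is positive semidefinite.

positive semidefinite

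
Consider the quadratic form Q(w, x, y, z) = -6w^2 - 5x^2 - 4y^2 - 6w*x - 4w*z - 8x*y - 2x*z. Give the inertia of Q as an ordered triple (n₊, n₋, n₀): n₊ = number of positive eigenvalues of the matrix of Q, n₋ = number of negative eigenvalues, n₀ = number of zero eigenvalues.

The associated matrix is A = [[-6, -3, 0, -2], [-3, -5, -4, -1], [0, -4, -4, 0], [-2, -1, 0, 0]].
Congruent diagonalization of A (simultaneous row and column reduction) yields pivots -6, -7/2, 4/7, 2/3.
Counting signs: 2 positive, 2 negative.

(2, 2, 0)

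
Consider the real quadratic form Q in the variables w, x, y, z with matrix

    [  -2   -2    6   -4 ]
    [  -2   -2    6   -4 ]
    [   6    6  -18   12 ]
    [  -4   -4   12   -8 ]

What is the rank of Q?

1

Applying the same elementary operations to the rows and columns of A produces a congruent diagonal matrix with entries -2, 0, 0, 0.
So there are 1 negative, 3 zero pivots.
The rank is the number of nonzero pivots: 1.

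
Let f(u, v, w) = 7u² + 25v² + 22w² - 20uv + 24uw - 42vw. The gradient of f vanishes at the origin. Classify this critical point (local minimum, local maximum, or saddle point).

The Hessian at the origin is H = [[14, -20, 24], [-20, 50, -42], [24, -42, 44]].
An LDLᵀ factorisation of H has diagonal entries 14, 150/7, 2/25.
Counting signs: 3 positive.
H is positive definite, so the origin is a strict local minimum.

local minimum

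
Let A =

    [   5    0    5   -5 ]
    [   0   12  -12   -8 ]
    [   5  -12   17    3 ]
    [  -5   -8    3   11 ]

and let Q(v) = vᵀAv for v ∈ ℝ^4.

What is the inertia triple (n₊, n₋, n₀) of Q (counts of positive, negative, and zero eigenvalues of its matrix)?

Row-reducing A symmetrically gives the diagonal entries 5, 12, 0, 2/3.
Counting signs: 3 positive, 1 zero.

(3, 0, 1)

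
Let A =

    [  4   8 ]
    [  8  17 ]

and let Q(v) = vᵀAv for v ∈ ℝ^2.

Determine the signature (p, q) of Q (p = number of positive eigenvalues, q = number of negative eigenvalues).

(2, 0)

Symmetric row and column elimination reduces A to a congruent diagonal form with pivots 4, 1.
Counting signs: 2 positive.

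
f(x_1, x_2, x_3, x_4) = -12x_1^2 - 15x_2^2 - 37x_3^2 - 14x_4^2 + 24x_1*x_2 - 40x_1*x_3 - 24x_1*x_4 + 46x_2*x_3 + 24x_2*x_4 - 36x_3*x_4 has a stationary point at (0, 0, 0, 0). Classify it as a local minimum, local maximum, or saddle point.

The Hessian at the origin is H = [[-24, 24, -40, -24], [24, -30, 46, 24], [-40, 46, -74, -36], [-24, 24, -36, -28]].
Congruent diagonalization of H (simultaneous row and column reduction) yields pivots -24, -6, -4/3, 8.
That gives 1 positive, 3 negative pivots.
H is indefinite, so the origin is a saddle point.

saddle point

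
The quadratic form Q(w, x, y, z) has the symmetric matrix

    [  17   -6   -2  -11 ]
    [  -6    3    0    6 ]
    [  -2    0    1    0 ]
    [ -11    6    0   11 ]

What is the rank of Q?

Congruent diagonalization of A (simultaneous row and column reduction) yields pivots 17, 15/17, 1/5, -2.
That gives 3 positive, 1 negative pivots.
The rank is the number of nonzero pivots: 4.

4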